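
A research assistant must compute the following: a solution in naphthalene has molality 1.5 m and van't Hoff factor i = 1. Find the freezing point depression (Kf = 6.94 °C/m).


ΔTf = Kf × m × i
= 6.94 × 1.5 × 1
= 10.41 °C

10.41 °C


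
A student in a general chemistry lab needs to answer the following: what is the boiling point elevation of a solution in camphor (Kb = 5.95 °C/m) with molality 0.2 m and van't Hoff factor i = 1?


ΔTb = Kb × m × i
= 5.95 × 0.2 × 1
= 1.19 °C

1.19 °C


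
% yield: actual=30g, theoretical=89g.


% yield = actual/theoretical × 100
= 30/89 × 100
= 33.71%

33.71%


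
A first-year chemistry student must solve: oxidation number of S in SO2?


x + 2(-2) = 0, so x = +4
Oxidation number: +4

+4


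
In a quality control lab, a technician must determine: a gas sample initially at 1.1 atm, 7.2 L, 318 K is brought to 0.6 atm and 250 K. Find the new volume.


P1V1/T1 = P2V2/T2
V2 = P1V1T2/(T1P2)
= 1.1×7.2×250/(318×0.6)
= 10.377 L

10.377 L


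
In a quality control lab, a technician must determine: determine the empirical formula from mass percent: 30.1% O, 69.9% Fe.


Assume 100 g sample. Moles of each element:
  O: 30.1/16.0 = 1.881 mol
  Fe: 69.9/55.85 = 1.252 mol
Divide by smallest (1.252):
  O: 1.881/1.252 = 1.5
  Fe: 1.252/1.252 = 1.0
Multiply all ratios by 2 to obtain whole numbers.
Empirical formula: Fe2O3

Fe2O3


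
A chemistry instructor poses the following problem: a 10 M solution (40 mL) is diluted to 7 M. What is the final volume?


C1V1 = C2V2
10 × 40 = 7 × V2
V2 = 400/7 = 57.14 mL

57.14 mL


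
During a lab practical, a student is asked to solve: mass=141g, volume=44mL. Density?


ρ = mass/volume
= 141/44
= 3.205 g/mL

3.205 g/mL


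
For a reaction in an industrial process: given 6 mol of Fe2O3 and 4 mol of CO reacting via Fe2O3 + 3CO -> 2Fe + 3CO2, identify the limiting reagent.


Mole ratio available / coefficient:
  Fe2O3: 6/1 = 6.000
  CO: 4/3 = 1.333
Smaller ratio is limiting.

CO


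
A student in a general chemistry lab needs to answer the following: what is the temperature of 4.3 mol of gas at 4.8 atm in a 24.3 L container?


PV = nRT  (R = 0.08206 L·atm/(mol·K))
T = PV/(nR) = 4.8×24.3/(4.3×0.08206)
= 116.64/0.352858
= 330.56 K

330.56 K


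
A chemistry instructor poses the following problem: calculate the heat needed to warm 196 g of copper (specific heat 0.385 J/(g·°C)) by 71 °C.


q = mcΔT = 196 × 0.385 × 71
= 5357.66 J

5357.66 J


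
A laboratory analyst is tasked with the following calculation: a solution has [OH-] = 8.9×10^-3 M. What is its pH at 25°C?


pOH = -log10([OH-]) = -log10(8.9×10^-3)
= 3 - log10(8.9) = 2.05
pH = 14 - pOH = 14 - 2.05 = 11.95

11.95


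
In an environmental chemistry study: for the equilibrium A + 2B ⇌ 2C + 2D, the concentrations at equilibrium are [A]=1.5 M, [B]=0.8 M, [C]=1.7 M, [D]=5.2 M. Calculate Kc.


Kc = [C]^2[D]^2/([A][B]^2)
= (1.7^2 × 5.2^2)/(1.5^1 × 0.8^2)
= 78.1456/0.96
= 81.40

81.40


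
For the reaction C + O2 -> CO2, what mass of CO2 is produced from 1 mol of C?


Mole ratio CO2:C = 1:1
n(CO2) = 1 × 1/1 = 1.000 mol
mass = 1.000 × 44.01 = 44.01 g

44.01 g


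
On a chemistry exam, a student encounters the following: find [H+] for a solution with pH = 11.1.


[H+] = 10^(-pH) = 10^(-11.1)
= 7.94×10^-12 M

7.94×10^-12 M


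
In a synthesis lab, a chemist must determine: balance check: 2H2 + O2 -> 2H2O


Equation: 2H2 + O2 -> 2H2O
Check atoms: H: 4=4, O: 2=2
Balanced

Yes, balanced


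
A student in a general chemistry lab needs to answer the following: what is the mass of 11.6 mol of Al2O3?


M(Al2O3) = 101.96 g/mol
mass = n × M = 11.6 × 101.96 = 1182.74 g

1182.74 g


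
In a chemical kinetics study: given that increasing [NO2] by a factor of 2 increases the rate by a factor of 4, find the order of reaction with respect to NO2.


rate ∝ [NO2]^n
2^n = 4 → n = 2
Order in NO2: 2

2


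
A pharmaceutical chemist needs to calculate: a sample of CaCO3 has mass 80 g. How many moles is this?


M(CaCO3) = 100.09 g/mol
n = mass/M = 80/100.09 = 0.7993 mol

0.7993 mol


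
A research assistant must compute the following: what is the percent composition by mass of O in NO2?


M(NO2) = 1×14.01 + 2×16.0 = 46.01 g/mol
Mass of O = 2 × 16.0 = 32.00 g/mol
% O = 32.00/46.01 × 100 = 69.55%

69.55%


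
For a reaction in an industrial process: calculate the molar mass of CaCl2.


M(CaCl2) = 1×40.08 + 2×35.45
= 40.08 + 70.9
= 110.98 g/mol

110.98 g/mol


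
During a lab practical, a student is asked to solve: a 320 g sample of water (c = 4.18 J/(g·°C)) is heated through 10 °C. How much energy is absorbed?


q = mcΔT = 320 × 4.18 × 10
= 13376.00 J

13376.00 J


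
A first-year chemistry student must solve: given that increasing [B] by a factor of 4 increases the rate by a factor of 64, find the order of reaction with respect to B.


rate ∝ [B]^n
4^n = 64 → n = 3
Order in B: 3

3


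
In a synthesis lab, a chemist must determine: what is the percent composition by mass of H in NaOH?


M(NaOH) = 1×22.99 + 1×16.0 + 1×1.008 = 39.998 g/mol
Mass of H = 1 × 1.008 = 1.008 g/mol
% H = 1.008/39.998 × 100 = 2.52%

2.52%


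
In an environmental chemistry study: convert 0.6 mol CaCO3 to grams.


M(CaCO3) = 100.09 g/mol
mass = n × M = 0.6 × 100.09 = 60.05 g

60.05 g


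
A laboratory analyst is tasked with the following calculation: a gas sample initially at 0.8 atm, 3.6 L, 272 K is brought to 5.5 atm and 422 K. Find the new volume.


P1V1/T1 = P2V2/T2
V2 = P1V1T2/(T1P2)
= 0.8×3.6×422/(272×5.5)
= 0.812 L

0.812 L


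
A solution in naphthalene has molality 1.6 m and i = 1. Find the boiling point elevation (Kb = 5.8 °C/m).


ΔTb = Kb × m × i
= 5.8 × 1.6 × 1
= 9.28 °C

9.28 °C


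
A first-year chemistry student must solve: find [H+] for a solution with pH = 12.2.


[H+] = 10^(-pH) = 10^(-12.2)
= 6.31×10^-13 M

6.31×10^-13 M


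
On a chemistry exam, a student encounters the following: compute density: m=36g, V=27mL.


ρ = mass/volume
= 36/27
= 1.333 g/mL

1.333 g/mL


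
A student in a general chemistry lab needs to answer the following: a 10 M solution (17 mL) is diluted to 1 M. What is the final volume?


C1V1 = C2V2
10 × 17 = 1 × V2
V2 = 170/1 = 170.0 mL

170.0 mL


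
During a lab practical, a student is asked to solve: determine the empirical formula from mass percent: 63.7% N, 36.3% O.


Assume 100 g sample. Moles of each element:
  N: 63.7/14.01 = 4.547 mol
  O: 36.3/16.0 = 2.269 mol
Divide by smallest (2.269):
  N: 4.547/2.269 = 2.0
  O: 2.269/2.269 = 1.0
Empirical formula: N2O

N2O


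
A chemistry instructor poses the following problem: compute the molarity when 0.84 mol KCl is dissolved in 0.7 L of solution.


M = n/V = 0.84/0.7 = 1.200 mol/L

1.200 M


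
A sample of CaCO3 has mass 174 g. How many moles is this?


M(CaCO3) = 100.09 g/mol
n = mass/M = 174/100.09 = 1.7384 mol

1.7384 mol


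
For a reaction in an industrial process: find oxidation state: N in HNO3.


(+1) + x + 3(-2) = 0, so x = +5
Oxidation number: +5

+5


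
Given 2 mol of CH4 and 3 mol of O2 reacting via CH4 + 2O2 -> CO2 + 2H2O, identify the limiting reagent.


Mole ratio available / coefficient:
  CH4: 2/1 = 2.000
  O2: 3/2 = 1.500
Smaller ratio is limiting.

O2


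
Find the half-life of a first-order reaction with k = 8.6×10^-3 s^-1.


t½ = ln2/k = 0.693147/(8.6×10^-3 s^-1)
= 80.60 s

80.60 s


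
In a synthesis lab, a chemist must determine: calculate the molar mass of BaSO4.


M(BaSO4) = 1×137.33 + 1×32.07 + 4×16.0
= 137.33 + 32.07 + 64.0
= 233.4 g/mol

233.4 g/mol


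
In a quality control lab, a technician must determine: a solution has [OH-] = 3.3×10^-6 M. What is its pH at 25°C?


pOH = -log10([OH-]) = -log10(3.3×10^-6)
= 6 - log10(3.3) = 5.48
pH = 14 - pOH = 14 - 5.48 = 8.52

8.52


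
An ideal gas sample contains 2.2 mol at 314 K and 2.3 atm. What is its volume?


PV = nRT  (R = 0.08206 L·atm/(mol·K))
V = nRT/P = 2.2×0.08206×314/2.3
= 24.647 L

24.647 L


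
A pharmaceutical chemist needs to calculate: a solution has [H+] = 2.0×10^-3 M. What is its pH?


pH = -log10([H+]) = -log10(2.0×10^-3)
= 3 - log10(2.0)
= 3 - 0.3
= 2.7

2.7


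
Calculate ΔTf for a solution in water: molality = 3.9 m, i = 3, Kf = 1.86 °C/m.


ΔTf = Kf × m × i
= 1.86 × 3.9 × 3
= 21.762 °C

21.762 °C


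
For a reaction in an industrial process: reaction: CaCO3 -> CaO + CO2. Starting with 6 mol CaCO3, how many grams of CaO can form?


Mole ratio CaO:CaCO3 = 1:1
n(CaO) = 6 × 1/1 = 6.000 mol
mass = 6.000 × 56.08 = 336.48 g

336.48 g


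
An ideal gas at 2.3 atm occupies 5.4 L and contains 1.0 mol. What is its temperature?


PV = nRT  (R = 0.08206 L·atm/(mol·K))
T = PV/(nR) = 2.3×5.4/(1.0×0.08206)
= 12.42/0.082060
= 151.35 K

151.35 K


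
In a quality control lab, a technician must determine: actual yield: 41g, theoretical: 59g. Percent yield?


% yield = actual/theoretical × 100
= 41/59 × 100
= 69.49%

69.49%


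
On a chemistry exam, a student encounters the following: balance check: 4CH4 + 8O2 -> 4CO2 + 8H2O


Equation: 4CH4 + 8O2 -> 4CO2 + 8H2O
Check atoms: C: 4=4, H: 16=16, O: 16=16
Balanced

Yes, balanced


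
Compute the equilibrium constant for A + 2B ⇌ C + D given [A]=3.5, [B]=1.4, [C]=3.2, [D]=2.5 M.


Kc = [C][D]/([A][B]^2)
= (3.2^1 × 2.5^1)/(3.5^1 × 1.4^2)
= 8/6.86
= 1.166

1.166


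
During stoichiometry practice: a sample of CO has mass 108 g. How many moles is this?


M(CO) = 28.01 g/mol
n = mass/M = 108/28.01 = 3.8558 mol

3.8558 mol


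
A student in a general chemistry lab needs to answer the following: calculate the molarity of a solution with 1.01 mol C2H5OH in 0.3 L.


M = n/V = 1.01/0.3 = 3.367 mol/L

3.367 M


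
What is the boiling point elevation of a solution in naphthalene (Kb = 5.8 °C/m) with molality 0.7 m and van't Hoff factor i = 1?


ΔTb = Kb × m × i
= 5.8 × 0.7 × 1
= 4.06 °C

4.06 °C


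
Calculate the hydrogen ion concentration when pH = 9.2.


[H+] = 10^(-pH) = 10^(-9.2)
= 6.31×10^-10 M

6.31×10^-10 M


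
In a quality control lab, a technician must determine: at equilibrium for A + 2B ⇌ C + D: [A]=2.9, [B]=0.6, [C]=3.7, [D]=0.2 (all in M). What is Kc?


Kc = [C][D]/([A][B]^2)
= (3.7^1 × 0.2^1)/(2.9^1 × 0.6^2)
= 0.74/1.044
= 0.7088

0.7088


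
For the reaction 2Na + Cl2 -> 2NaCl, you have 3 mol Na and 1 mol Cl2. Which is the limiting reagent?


Mole ratio available / coefficient:
  Na: 3/2 = 1.500
  Cl2: 1/1 = 1.000
Smaller ratio is limiting.

Cl2


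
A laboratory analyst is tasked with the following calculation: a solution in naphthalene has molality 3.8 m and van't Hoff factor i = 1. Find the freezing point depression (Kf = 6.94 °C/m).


ΔTf = Kf × m × i
= 6.94 × 3.8 × 1
= 26.372 °C

26.372 °C


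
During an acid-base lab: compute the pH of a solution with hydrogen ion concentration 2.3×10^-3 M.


pH = -log10([H+]) = -log10(2.3×10^-3)
= 3 - log10(2.3)
= 3 - 0.36
= 2.64

2.64


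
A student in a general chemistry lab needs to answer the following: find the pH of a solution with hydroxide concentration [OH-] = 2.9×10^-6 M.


pOH = -log10([OH-]) = -log10(2.9×10^-6)
= 6 - log10(2.9) = 5.54
pH = 14 - pOH = 14 - 5.54 = 8.46

8.46


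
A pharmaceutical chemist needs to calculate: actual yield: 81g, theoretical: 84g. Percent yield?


% yield = actual/theoretical × 100
= 81/84 × 100
= 96.43%

96.43%


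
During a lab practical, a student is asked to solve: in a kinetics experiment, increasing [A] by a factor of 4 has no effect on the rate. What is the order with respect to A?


rate ∝ [A]^n
rate ∝ [A]^0
Order in A: 0

0


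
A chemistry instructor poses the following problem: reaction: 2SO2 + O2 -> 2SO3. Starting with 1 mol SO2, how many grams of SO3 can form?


Mole ratio SO3:SO2 = 2:2
n(SO3) = 1 × 2/2 = 1.000 mol
mass = 1.000 × 80.07 = 80.07 g

80.07 g


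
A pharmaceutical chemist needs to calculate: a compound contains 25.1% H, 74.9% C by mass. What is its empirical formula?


Assume 100 g sample. Moles of each element:
  H: 25.1/1.008 = 24.901 mol
  C: 74.9/12.01 = 6.236 mol
Divide by smallest (6.236):
  H: 24.901/6.236 = 3.99
  C: 6.236/6.236 = 1.0
Empirical formula: CH4

CH4


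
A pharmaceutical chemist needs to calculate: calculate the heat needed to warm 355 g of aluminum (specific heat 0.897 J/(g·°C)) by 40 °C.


q = mcΔT = 355 × 0.897 × 40
= 12737.40 J

12737.40 J


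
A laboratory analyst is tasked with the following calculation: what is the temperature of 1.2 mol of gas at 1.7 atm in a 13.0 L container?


PV = nRT  (R = 0.08206 L·atm/(mol·K))
T = PV/(nR) = 1.7×13.0/(1.2×0.08206)
= 22.10/0.098472
= 224.43 K

224.43 K


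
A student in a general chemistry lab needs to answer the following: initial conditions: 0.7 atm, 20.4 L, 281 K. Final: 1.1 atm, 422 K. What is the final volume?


P1V1/T1 = P2V2/T2
V2 = P1V1T2/(T1P2)
= 0.7×20.4×422/(281×1.1)
= 19.496 L

19.496 L


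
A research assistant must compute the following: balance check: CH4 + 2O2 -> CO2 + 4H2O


Equation: CH4 + 2O2 -> CO2 + 4H2O
Check atoms: C: 1=1, H: 4≠8, O: 4≠6
Not balanced

No, not balanced


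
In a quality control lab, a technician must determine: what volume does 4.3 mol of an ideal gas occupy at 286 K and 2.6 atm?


PV = nRT  (R = 0.08206 L·atm/(mol·K))
V = nRT/P = 4.3×0.08206×286/2.6
= 38.814 L

38.814 L


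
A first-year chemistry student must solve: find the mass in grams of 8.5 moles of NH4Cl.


M(NH4Cl) = 53.49 g/mol
mass = n × M = 8.5 × 53.49 = 454.67 g

454.67 g


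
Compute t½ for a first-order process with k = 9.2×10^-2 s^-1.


t½ = ln2/k = 0.693147/(9.2×10^-2 s^-1)
= 7.534 s

7.534 s


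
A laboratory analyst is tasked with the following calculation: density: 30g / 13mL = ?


ρ = mass/volume
= 30/13
= 2.308 g/mL

2.308 g/mL


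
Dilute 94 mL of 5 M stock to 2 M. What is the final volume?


C1V1 = C2V2
5 × 94 = 2 × V2
V2 = 470/2 = 235.0 mL

235.0 mL


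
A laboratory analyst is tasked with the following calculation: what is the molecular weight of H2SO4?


M(H2SO4) = 2×1.008 + 1×32.07 + 4×16.0
= 2.02 + 32.07 + 64.0
= 98.09 g/mol

98.09 g/mol


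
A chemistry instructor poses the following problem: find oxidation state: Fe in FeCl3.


x + 3(-1) = 0, so x = +3
Oxidation number: +3

+3


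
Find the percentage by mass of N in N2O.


M(N2O) = 2×14.01 + 1×16.0 = 44.02 g/mol
Mass of N = 2 × 14.01 = 28.02 g/mol
% N = 28.02/44.02 × 100 = 63.65%

63.65%


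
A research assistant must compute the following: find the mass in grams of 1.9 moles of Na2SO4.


M(Na2SO4) = 142.05 g/mol
mass = n × M = 1.9 × 142.05 = 269.90 g

269.90 g


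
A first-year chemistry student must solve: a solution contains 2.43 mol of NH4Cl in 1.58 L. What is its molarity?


M = n/V = 2.43/1.58 = 1.538 mol/L

1.538 M


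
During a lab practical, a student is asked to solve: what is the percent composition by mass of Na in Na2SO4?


M(Na2SO4) = 2×22.99 + 1×32.07 + 4×16.0 = 142.05 g/mol
Mass of Na = 2 × 22.99 = 45.98 g/mol
% Na = 45.98/142.05 × 100 = 32.37%

32.37%


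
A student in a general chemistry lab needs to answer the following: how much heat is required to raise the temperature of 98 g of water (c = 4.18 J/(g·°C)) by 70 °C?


q = mcΔT = 98 × 4.18 × 70
= 28674.80 J

28674.80 J


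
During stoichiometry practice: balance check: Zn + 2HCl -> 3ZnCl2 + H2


Equation: Zn + 2HCl -> 3ZnCl2 + H2
Check atoms: Cl: 2≠6, H: 2=2, Zn: 1≠3
Not balanced

No, not balanced


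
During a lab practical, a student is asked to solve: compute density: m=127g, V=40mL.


ρ = mass/volume
= 127/40
= 3.175 g/mL

3.175 g/mL


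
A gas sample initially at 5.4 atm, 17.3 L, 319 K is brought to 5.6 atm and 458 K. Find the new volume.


P1V1/T1 = P2V2/T2
V2 = P1V1T2/(T1P2)
= 5.4×17.3×458/(319×5.6)
= 23.951 L

23.951 L


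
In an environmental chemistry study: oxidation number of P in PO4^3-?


x + 4(-2) = -3, so x = +5
Oxidation number: +5

+5


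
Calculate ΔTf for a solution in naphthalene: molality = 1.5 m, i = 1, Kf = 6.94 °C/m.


ΔTf = Kf × m × i
= 6.94 × 1.5 × 1
= 10.41 °C

10.41 °C


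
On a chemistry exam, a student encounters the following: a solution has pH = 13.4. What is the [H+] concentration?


[H+] = 10^(-pH) = 10^(-13.4)
= 3.98×10^-14 M

3.98×10^-14 M


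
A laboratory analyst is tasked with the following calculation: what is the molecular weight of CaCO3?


M(CaCO3) = 1×40.08 + 1×12.01 + 3×16.0
= 40.08 + 12.01 + 48.0
= 100.09 g/mol

100.09 g/mol


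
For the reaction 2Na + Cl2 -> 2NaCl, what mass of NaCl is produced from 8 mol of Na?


Mole ratio NaCl:Na = 2:2
n(NaCl) = 8 × 2/2 = 8.000 mol
mass = 8.000 × 58.44 = 467.52 g

467.52 g


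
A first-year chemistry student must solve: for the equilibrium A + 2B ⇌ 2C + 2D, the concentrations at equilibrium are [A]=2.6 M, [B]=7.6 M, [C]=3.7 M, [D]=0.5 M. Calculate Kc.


Kc = [C]^2[D]^2/([A][B]^2)
= (3.7^2 × 0.5^2)/(2.6^1 × 7.6^2)
= 3.4225/150.176
= 0.02279

0.02279


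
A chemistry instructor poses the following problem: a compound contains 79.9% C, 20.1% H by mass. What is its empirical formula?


Assume 100 g sample. Moles of each element:
  C: 79.9/12.01 = 6.653 mol
  H: 20.1/1.008 = 19.94 mol
Divide by smallest (6.653):
  C: 6.653/6.653 = 1.0
  H: 19.94/6.653 = 3.0
Empirical formula: CH3

CH3


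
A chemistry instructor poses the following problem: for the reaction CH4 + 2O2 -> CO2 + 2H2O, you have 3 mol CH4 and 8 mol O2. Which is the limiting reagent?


Mole ratio available / coefficient:
  CH4: 3/1 = 3.000
  O2: 8/2 = 4.000
Smaller ratio is limiting.

CH4


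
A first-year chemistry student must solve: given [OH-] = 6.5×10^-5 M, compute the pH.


pOH = -log10([OH-]) = -log10(6.5×10^-5)
= 5 - log10(6.5) = 4.19
pH = 14 - pOH = 14 - 4.19 = 9.81

9.81


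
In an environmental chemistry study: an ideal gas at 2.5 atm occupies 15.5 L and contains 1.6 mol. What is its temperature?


PV = nRT  (R = 0.08206 L·atm/(mol·K))
T = PV/(nR) = 2.5×15.5/(1.6×0.08206)
= 38.75/0.131296
= 295.13 K

295.13 K


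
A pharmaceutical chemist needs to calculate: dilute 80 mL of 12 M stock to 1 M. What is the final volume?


C1V1 = C2V2
12 × 80 = 1 × V2
V2 = 960/1 = 960.0 mL

960.0 mL


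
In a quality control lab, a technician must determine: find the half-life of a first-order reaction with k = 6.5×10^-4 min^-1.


t½ = ln2/k = 0.693147/(6.5×10^-4 min^-1)
= 1066 min

1066 min


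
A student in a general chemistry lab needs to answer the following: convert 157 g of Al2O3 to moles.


M(Al2O3) = 101.96 g/mol
n = mass/M = 157/101.96 = 1.5398 mol

1.5398 mol


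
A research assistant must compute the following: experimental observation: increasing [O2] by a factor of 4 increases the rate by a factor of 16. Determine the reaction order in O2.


rate ∝ [O2]^n
4^n = 16 → n = 2
Order in O2: 2

2


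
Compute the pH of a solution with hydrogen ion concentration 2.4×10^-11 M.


pH = -log10([H+]) = -log10(2.4×10^-11)
= 11 - log10(2.4)
= 11 - 0.38
= 10.62

10.62


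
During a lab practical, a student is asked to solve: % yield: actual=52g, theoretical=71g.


% yield = actual/theoretical × 100
= 52/71 × 100
= 73.24%

73.24%


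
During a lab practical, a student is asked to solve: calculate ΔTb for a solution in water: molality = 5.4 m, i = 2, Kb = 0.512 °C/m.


ΔTb = Kb × m × i
= 0.512 × 5.4 × 2
= 5.5296 °C

5.5296 °C


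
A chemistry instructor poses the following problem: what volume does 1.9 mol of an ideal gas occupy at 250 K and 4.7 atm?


PV = nRT  (R = 0.08206 L·atm/(mol·K))
V = nRT/P = 1.9×0.08206×250/4.7
= 8.293 L

8.293 L


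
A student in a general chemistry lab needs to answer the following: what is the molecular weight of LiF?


M(LiF) = 1×6.94 + 1×19.0
= 6.94 + 19.0
= 25.94 g/mol

25.94 g/mol


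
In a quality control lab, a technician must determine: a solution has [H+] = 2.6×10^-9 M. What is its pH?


pH = -log10([H+]) = -log10(2.6×10^-9)
= 9 - log10(2.6)
= 9 - 0.41
= 8.59

8.59


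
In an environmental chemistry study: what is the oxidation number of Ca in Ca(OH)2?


Group 2 metal: +2
Oxidation number: +2

+2


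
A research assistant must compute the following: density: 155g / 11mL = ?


ρ = mass/volume
= 155/11
= 14.091 g/mL

14.091 g/mL


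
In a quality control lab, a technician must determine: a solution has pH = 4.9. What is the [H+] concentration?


[H+] = 10^(-pH) = 10^(-4.9)
= 1.26×10^-5 M

1.26×10^-5 M


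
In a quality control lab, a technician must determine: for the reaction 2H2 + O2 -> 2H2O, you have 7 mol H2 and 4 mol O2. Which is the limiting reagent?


Mole ratio available / coefficient:
  H2: 7/2 = 3.500
  O2: 4/1 = 4.000
Smaller ratio is limiting.

H2


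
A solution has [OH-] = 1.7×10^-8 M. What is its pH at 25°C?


pOH = -log10([OH-]) = -log10(1.7×10^-8)
= 8 - log10(1.7) = 7.77
pH = 14 - pOH = 14 - 7.77 = 6.23

6.23


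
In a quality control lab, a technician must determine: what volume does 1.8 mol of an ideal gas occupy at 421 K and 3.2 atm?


PV = nRT  (R = 0.08206 L·atm/(mol·K))
V = nRT/P = 1.8×0.08206×421/3.2
= 19.433 L

19.433 L


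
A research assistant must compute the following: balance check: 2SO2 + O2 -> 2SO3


Equation: 2SO2 + O2 -> 2SO3
Check atoms: O: 6=6, S: 2=2
Balanced

Yes, balanced


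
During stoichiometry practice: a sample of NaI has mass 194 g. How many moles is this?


M(NaI) = 149.89 g/mol
n = mass/M = 194/149.89 = 1.2943 mol

1.2943 mol


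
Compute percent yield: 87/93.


% yield = actual/theoretical × 100
= 87/93 × 100
= 93.55%

93.55%


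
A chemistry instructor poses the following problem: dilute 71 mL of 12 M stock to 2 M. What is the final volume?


C1V1 = C2V2
12 × 71 = 2 × V2
V2 = 852/2 = 426.0 mL

426.0 mL


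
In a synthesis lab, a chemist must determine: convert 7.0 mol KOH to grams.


M(KOH) = 56.11 g/mol
mass = n × M = 7.0 × 56.11 = 392.77 g

392.77 g


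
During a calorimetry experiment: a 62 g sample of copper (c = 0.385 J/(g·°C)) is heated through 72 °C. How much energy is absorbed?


q = mcΔT = 62 × 0.385 × 72
= 1718.64 J

1718.64 J


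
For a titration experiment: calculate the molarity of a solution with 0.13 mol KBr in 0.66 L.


M = n/V = 0.13/0.66 = 0.197 mol/L

0.197 M


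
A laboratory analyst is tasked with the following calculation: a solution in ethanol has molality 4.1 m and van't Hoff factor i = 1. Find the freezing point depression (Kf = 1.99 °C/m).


ΔTf = Kf × m × i
= 1.99 × 4.1 × 1
= 8.159 °C

8.159 °C


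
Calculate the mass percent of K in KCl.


M(KCl) = 1×39.1 + 1×35.45 = 74.55 g/mol
Mass of K = 1 × 39.1 = 39.10 g/mol
% K = 39.10/74.55 × 100 = 52.45%

52.45%


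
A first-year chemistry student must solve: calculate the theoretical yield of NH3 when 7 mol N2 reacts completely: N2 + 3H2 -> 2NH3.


Mole ratio NH3:N2 = 2:1
n(NH3) = 7 × 2/1 = 14.000 mol
mass = 14.000 × 17.03 = 238.42 g

238.42 g


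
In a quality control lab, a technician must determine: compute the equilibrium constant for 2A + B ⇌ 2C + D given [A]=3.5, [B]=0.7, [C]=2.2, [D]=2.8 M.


Kc = [C]^2[D]/([A]^2[B])
= (2.2^2 × 2.8^1)/(3.5^2 × 0.7^1)
= 13.552/8.575
= 1.580

1.580


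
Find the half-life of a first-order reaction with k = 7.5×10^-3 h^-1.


t½ = ln2/k = 0.693147/(7.5×10^-3 h^-1)
= 92.42 h

92.42 h


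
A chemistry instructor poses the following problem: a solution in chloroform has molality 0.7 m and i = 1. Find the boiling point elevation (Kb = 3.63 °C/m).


ΔTb = Kb × m × i
= 3.63 × 0.7 × 1
= 2.541 °C

2.541 °C


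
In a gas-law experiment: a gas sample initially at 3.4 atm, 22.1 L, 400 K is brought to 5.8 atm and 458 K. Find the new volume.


P1V1/T1 = P2V2/T2
V2 = P1V1T2/(T1P2)
= 3.4×22.1×458/(400×5.8)
= 14.834 L

14.834 L


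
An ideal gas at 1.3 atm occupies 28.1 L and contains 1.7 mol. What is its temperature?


PV = nRT  (R = 0.08206 L·atm/(mol·K))
T = PV/(nR) = 1.3×28.1/(1.7×0.08206)
= 36.53/0.139502
= 261.86 K

261.86 K


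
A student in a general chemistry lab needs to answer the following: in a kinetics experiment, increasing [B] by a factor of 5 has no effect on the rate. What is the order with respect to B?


rate ∝ [B]^n
rate ∝ [B]^0
Order in B: 0

0


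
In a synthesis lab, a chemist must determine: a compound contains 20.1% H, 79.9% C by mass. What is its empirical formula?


Assume 100 g sample. Moles of each element:
  H: 20.1/1.008 = 19.94 mol
  C: 79.9/12.01 = 6.653 mol
Divide by smallest (6.653):
  H: 19.94/6.653 = 3.0
  C: 6.653/6.653 = 1.0
Empirical formula: CH3

CH3


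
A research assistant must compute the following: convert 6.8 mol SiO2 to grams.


M(SiO2) = 60.09 g/mol
mass = n × M = 6.8 × 60.09 = 408.61 g

408.61 g


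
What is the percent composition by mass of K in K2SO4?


M(K2SO4) = 2×39.1 + 1×32.07 + 4×16.0 = 174.27 g/mol
Mass of K = 2 × 39.1 = 78.20 g/mol
% K = 78.20/174.27 × 100 = 44.87%

44.87%


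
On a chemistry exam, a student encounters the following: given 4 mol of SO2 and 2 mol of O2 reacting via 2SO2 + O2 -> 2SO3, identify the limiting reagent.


Mole ratio available / coefficient:
  SO2: 4/2 = 2.000
  O2: 2/1 = 2.000
Smaller ratio is limiting.

neither (stoichiometric); SO2 and O2 are fully consumed


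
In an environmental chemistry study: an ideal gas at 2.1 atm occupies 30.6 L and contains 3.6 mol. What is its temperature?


PV = nRT  (R = 0.08206 L·atm/(mol·K))
T = PV/(nR) = 2.1×30.6/(3.6×0.08206)
= 64.26/0.295416
= 217.52 K

217.52 K


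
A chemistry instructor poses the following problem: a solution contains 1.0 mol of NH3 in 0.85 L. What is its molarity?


M = n/V = 1.0/0.85 = 1.176 mol/L

1.176 M


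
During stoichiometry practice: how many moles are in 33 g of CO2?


M(CO2) = 44.01 g/mol
n = mass/M = 33/44.01 = 0.7498 mol

0.7498 mol


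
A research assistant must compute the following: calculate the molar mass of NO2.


M(NO2) = 1×14.01 + 2×16.0
= 14.01 + 32.0
= 46.01 g/mol

46.01 g/mol


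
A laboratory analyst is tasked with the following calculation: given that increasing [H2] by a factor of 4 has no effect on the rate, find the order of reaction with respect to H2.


rate ∝ [H2]^n
rate ∝ [H2]^0
Order in H2: 0

0


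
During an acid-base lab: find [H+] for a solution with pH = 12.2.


[H+] = 10^(-pH) = 10^(-12.2)
= 6.31×10^-13 M

6.31×10^-13 M


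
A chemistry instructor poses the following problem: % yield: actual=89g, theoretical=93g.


% yield = actual/theoretical × 100
= 89/93 × 100
= 95.7%

95.7%


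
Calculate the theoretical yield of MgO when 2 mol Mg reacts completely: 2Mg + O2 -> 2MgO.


Mole ratio MgO:Mg = 2:2
n(MgO) = 2 × 2/2 = 2.000 mol
mass = 2.000 × 40.31 = 80.62 g

80.62 g


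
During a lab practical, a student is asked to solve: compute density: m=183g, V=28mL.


ρ = mass/volume
= 183/28
= 6.536 g/mL

6.536 g/mL


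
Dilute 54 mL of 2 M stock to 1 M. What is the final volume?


C1V1 = C2V2
2 × 54 = 1 × V2
V2 = 108/1 = 108.0 mL

108.0 mL


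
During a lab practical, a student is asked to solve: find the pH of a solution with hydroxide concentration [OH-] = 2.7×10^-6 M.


pOH = -log10([OH-]) = -log10(2.7×10^-6)
= 6 - log10(2.7) = 5.57
pH = 14 - pOH = 14 - 5.57 = 8.43

8.43


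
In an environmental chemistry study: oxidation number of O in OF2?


F is always -1; 2(-1) + x = 0, so O = +2
Oxidation number: +2

+2


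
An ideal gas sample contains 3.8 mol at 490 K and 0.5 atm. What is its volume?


PV = nRT  (R = 0.08206 L·atm/(mol·K))
V = nRT/P = 3.8×0.08206×490/0.5
= 305.591 L

305.591 L


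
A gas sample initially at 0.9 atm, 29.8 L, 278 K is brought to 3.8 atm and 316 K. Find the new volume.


P1V1/T1 = P2V2/T2
V2 = P1V1T2/(T1P2)
= 0.9×29.8×316/(278×3.8)
= 8.023 L

8.023 L


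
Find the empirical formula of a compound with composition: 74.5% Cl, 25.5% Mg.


Assume 100 g sample. Moles of each element:
  Cl: 74.5/35.45 = 2.102 mol
  Mg: 25.5/24.31 = 1.049 mol
Divide by smallest (1.049):
  Cl: 2.102/1.049 = 2.0
  Mg: 1.049/1.049 = 1.0
Empirical formula: MgCl2

MgCl2


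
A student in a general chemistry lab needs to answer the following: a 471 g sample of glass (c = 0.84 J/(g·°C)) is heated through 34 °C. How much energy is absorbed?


q = mcΔT = 471 × 0.84 × 34
= 13451.76 J

13451.76 J


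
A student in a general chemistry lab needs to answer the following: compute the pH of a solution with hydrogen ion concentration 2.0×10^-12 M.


pH = -log10([H+]) = -log10(2.0×10^-12)
= 12 - log10(2.0)
= 12 - 0.3
= 11.7

11.7


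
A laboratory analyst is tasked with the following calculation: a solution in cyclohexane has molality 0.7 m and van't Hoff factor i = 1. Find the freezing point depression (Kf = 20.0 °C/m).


ΔTf = Kf × m × i
= 20.0 × 0.7 × 1
= 14.0 °C

14.0 °C


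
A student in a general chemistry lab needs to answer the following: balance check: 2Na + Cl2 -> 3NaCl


Equation: 2Na + Cl2 -> 3NaCl
Check atoms: Cl: 2≠3, Na: 2≠3
Not balanced

No, not balanced


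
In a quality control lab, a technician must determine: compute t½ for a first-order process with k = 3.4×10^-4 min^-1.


t½ = ln2/k = 0.693147/(3.4×10^-4 min^-1)
= 2039 min

2039 min


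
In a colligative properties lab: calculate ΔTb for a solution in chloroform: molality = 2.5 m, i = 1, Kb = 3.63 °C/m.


ΔTb = Kb × m × i
= 3.63 × 2.5 × 1
= 9.075 °C

9.075 °C


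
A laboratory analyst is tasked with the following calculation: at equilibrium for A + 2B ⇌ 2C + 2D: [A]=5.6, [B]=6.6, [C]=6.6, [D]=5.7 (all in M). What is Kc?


Kc = [C]^2[D]^2/([A][B]^2)
= (6.6^2 × 5.7^2)/(5.6^1 × 6.6^2)
= 1415.2644/243.936
= 5.802

5.802


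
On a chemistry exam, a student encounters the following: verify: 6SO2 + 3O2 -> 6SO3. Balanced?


Equation: 6SO2 + 3O2 -> 6SO3
Check atoms: O: 18=18, S: 6=6
Balanced

Yes, balanced


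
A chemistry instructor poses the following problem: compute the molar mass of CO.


M(CO) = 1×12.01 + 1×16.0
= 12.01 + 16.0
= 28.01 g/mol

28.01 g/mol


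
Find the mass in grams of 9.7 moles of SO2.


M(SO2) = 64.07 g/mol
mass = n × M = 9.7 × 64.07 = 621.48 g

621.48 g


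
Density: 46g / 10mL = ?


ρ = mass/volume
= 46/10
= 4.6 g/mL

4.6 g/mL


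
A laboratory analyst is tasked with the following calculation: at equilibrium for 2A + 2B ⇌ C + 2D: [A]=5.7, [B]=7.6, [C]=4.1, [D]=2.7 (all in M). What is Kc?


Kc = [C][D]^2/([A]^2[B]^2)
= (4.1^1 × 2.7^2)/(5.7^2 × 7.6^2)
= 29.889/1876.6224
= 0.01593

0.01593


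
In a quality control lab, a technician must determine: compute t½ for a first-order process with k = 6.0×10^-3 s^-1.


t½ = ln2/k = 0.693147/(6.0×10^-3 s^-1)
= 115.5 s

115.5 s


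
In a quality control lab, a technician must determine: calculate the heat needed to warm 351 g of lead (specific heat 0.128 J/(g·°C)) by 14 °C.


q = mcΔT = 351 × 0.128 × 14
= 628.99 J

628.99 J


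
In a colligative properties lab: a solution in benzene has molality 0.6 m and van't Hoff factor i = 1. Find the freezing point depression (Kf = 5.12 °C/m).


ΔTf = Kf × m × i
= 5.12 × 0.6 × 1
= 3.072 °C

3.072 °C


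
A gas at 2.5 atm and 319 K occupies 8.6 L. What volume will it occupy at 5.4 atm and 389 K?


P1V1/T1 = P2V2/T2
V2 = P1V1T2/(T1P2)
= 2.5×8.6×389/(319×5.4)
= 4.855 L

4.855 L


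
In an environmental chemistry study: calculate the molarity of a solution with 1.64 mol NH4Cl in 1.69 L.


M = n/V = 1.64/1.69 = 0.970 mol/L

0.970 M


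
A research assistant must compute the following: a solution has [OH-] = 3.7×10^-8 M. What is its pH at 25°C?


pOH = -log10([OH-]) = -log10(3.7×10^-8)
= 8 - log10(3.7) = 7.43
pH = 14 - pOH = 14 - 7.43 = 6.57

6.57


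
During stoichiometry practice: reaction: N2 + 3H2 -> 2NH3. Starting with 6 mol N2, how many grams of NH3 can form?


Mole ratio NH3:N2 = 2:1
n(NH3) = 6 × 2/1 = 12.000 mol
mass = 12.000 × 17.03 = 204.36 g

204.36 g


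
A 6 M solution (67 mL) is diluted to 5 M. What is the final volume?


C1V1 = C2V2
6 × 67 = 5 × V2
V2 = 402/5 = 80.4 mL

80.4 mL


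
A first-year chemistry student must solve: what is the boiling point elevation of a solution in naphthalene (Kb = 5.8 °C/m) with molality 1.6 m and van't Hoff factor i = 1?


ΔTb = Kb × m × i
= 5.8 × 1.6 × 1
= 9.28 °C

9.28 °C


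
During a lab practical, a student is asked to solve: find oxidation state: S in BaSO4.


(+2) + x + 4(-2) = 0, so x = +6
Oxidation number: +6

+6


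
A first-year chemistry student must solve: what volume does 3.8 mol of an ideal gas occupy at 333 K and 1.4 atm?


PV = nRT  (R = 0.08206 L·atm/(mol·K))
V = nRT/P = 3.8×0.08206×333/1.4
= 74.171 L

74.171 L


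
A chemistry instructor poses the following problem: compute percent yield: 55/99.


% yield = actual/theoretical × 100
= 55/99 × 100
= 55.56%

55.56%


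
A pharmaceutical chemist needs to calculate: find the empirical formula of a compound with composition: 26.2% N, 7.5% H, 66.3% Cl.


Assume 100 g sample. Moles of each element:
  N: 26.2/14.01 = 1.87 mol
  H: 7.5/1.008 = 7.44 mol
  Cl: 66.3/35.45 = 1.87 mol
Divide by smallest (1.87):
  N: 1.87/1.87 = 1.0
  H: 7.44/1.87 = 3.98
  Cl: 1.87/1.87 = 1.0
Empirical formula: NH4Cl

NH4Cl


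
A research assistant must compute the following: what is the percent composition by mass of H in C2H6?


M(C2H6) = 2×12.01 + 6×1.008 = 30.068 g/mol
Mass of H = 6 × 1.008 = 6.048 g/mol
% H = 6.048/30.068 × 100 = 20.11%

20.11%


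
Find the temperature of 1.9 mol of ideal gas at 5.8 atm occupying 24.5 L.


PV = nRT  (R = 0.08206 L·atm/(mol·K))
T = PV/(nR) = 5.8×24.5/(1.9×0.08206)
= 142.10/0.155914
= 911.40 K

911.40 K


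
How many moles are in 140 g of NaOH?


M(NaOH) = 40.0 g/mol
n = mass/M = 140/40.0 = 3.5 mol

3.5 mol


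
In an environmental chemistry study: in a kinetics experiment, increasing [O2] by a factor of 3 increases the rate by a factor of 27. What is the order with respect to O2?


rate ∝ [O2]^n
3^n = 27 → n = 3
Order in O2: 3

3


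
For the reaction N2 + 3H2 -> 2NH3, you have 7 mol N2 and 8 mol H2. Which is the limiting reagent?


Mole ratio available / coefficient:
  N2: 7/1 = 7.000
  H2: 8/3 = 2.667
Smaller ratio is limiting.

H2


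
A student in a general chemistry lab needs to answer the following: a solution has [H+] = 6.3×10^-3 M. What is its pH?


pH = -log10([H+]) = -log10(6.3×10^-3)
= 3 - log10(6.3)
= 3 - 0.8
= 2.2

2.2


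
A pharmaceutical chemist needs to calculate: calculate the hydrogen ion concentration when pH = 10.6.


[H+] = 10^(-pH) = 10^(-10.6)
= 2.51×10^-11 M

2.51×10^-11 M


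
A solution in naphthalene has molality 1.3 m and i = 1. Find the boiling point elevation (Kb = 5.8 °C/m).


ΔTb = Kb × m × i
= 5.8 × 1.3 × 1
= 7.54 °C

7.54 °C


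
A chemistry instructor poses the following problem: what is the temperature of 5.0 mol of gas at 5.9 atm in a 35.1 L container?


PV = nRT  (R = 0.08206 L·atm/(mol·K))
T = PV/(nR) = 5.9×35.1/(5.0×0.08206)
= 207.09/0.410300
= 504.73 K

504.73 K


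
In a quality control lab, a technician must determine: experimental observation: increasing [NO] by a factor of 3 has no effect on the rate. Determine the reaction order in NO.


rate ∝ [NO]^n
rate ∝ [NO]^0
Order in NO: 0

0


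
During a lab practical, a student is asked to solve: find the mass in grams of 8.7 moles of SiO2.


M(SiO2) = 60.09 g/mol
mass = n × M = 8.7 × 60.09 = 522.78 g

522.78 g


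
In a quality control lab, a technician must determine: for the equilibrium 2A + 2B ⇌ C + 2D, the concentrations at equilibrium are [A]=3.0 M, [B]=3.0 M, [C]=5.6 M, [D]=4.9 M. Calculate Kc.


Kc = [C][D]^2/([A]^2[B]^2)
= (5.6^1 × 4.9^2)/(3.0^2 × 3.0^2)
= 134.456/81
= 1.660

1.660


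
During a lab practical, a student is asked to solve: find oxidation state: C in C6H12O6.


6x + 12(+1) + 6(-2) = 0, so x = +0
Oxidation number: +0

+0


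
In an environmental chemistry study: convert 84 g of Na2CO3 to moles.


M(Na2CO3) = 105.99 g/mol
n = mass/M = 84/105.99 = 0.7925 mol

0.7925 mol


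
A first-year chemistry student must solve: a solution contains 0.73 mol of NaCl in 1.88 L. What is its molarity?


M = n/V = 0.73/1.88 = 0.388 mol/L

0.388 M


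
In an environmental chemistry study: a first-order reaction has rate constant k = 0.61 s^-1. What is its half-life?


t½ = ln2/k = 0.693147/(0.61 s^-1)
= 1.136 s

1.136 s


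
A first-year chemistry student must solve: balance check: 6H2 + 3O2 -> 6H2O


Equation: 6H2 + 3O2 -> 6H2O
Check atoms: H: 12=12, O: 6=6
Balanced

Yes, balanced


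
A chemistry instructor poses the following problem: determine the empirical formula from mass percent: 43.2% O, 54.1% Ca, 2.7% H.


Assume 100 g sample. Moles of each element:
  O: 43.2/16.0 = 2.7 mol
  Ca: 54.1/40.08 = 1.35 mol
  H: 2.7/1.008 = 2.679 mol
Divide by smallest (1.35):
  O: 2.7/1.35 = 2.0
  Ca: 1.35/1.35 = 1.0
  H: 2.679/1.35 = 1.98
Empirical formula: CaO2H2

CaO2H2


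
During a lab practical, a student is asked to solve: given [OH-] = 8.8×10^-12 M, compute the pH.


pOH = -log10([OH-]) = -log10(8.8×10^-12)
= 12 - log10(8.8) = 11.06
pH = 14 - pOH = 14 - 11.06 = 2.94

2.94


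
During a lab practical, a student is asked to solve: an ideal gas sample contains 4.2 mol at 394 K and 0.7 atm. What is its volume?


PV = nRT  (R = 0.08206 L·atm/(mol·K))
V = nRT/P = 4.2×0.08206×394/0.7
= 193.99 L

193.99 L


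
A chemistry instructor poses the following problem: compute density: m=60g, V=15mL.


ρ = mass/volume
= 60/15
= 4.0 g/mL

4.0 g/mL


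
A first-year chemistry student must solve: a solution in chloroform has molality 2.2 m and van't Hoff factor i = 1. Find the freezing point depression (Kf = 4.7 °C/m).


ΔTf = Kf × m × i
= 4.7 × 2.2 × 1
= 10.34 °C

10.34 °C


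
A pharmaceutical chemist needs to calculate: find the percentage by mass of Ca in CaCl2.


M(CaCl2) = 1×40.08 + 2×35.45 = 110.98 g/mol
Mass of Ca = 1 × 40.08 = 40.08 g/mol
% Ca = 40.08/110.98 × 100 = 36.11%

36.11%


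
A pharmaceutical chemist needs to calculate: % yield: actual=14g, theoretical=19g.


% yield = actual/theoretical × 100
= 14/19 × 100
= 73.68%

73.68%


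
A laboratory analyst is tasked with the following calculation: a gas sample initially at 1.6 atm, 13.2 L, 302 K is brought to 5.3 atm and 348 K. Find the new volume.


P1V1/T1 = P2V2/T2
V2 = P1V1T2/(T1P2)
= 1.6×13.2×348/(302×5.3)
= 4.592 L

4.592 L


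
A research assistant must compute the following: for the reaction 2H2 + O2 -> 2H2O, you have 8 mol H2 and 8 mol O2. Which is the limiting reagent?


Mole ratio available / coefficient:
  H2: 8/2 = 4.000
  O2: 8/1 = 8.000
Smaller ratio is limiting.

H2


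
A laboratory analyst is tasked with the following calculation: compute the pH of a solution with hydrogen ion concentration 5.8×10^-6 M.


pH = -log10([H+]) = -log10(5.8×10^-6)
= 6 - log10(5.8)
= 6 - 0.76
= 5.24

5.24
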